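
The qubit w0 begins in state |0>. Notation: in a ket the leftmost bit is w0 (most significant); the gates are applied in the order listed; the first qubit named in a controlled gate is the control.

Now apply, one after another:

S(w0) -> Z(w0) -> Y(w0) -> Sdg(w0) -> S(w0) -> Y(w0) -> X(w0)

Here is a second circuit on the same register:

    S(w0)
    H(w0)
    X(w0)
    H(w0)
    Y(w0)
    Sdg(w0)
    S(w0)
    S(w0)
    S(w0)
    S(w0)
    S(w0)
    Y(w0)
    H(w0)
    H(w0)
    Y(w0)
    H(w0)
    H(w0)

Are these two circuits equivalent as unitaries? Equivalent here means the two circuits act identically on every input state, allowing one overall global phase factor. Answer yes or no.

No, they are not equivalent — no single phase factor reconciles the two unitaries.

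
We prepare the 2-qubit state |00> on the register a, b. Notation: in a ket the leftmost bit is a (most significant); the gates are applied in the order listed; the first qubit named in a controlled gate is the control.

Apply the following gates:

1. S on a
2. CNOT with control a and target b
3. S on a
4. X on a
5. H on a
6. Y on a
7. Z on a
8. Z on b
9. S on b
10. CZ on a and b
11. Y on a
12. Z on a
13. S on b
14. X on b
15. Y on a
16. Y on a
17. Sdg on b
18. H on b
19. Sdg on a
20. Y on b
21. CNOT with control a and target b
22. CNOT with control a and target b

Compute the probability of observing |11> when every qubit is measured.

The probability of measuring |11> is 1/4.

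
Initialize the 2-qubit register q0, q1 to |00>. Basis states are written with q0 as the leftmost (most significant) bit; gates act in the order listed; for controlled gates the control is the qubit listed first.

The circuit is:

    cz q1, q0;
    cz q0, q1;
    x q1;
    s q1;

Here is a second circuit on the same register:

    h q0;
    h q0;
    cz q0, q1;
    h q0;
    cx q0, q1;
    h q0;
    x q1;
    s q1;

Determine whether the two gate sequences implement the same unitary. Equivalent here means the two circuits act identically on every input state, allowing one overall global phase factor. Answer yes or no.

No — the two circuits implement different unitaries, even allowing a global phase.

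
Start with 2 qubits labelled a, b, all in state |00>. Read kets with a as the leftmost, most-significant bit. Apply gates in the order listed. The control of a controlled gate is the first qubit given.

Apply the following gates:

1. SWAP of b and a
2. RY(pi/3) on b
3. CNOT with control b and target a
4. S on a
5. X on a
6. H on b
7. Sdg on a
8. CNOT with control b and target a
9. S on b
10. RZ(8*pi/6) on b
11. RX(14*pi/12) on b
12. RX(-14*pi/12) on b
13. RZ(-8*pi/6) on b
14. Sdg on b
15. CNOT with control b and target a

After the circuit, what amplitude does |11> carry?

|11> carries amplitude -sqrt(6)*I/4 in the final state. Key observation: steps 8-15 multiply out to the identity, so the circuit reduces to the remaining gates.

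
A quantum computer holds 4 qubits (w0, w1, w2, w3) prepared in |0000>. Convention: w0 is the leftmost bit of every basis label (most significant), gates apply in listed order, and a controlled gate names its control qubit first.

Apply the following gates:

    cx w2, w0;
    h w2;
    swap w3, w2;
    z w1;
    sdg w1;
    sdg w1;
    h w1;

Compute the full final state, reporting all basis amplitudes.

The resulting statevector has amplitude 1/2 on |0000>, 1/2 on |0001>, 1/2 on |0100>, 1/2 on |0101>, and 0 on every other basis state.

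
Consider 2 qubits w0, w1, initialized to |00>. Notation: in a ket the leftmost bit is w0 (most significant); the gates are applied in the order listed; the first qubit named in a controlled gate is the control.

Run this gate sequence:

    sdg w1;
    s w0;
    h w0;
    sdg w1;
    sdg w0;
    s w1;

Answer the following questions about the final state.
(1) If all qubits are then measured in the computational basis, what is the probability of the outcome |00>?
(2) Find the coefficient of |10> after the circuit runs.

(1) A full measurement returns |00> with probability 1/2.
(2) The amplitude on |10> is -sqrt(2)*I/2.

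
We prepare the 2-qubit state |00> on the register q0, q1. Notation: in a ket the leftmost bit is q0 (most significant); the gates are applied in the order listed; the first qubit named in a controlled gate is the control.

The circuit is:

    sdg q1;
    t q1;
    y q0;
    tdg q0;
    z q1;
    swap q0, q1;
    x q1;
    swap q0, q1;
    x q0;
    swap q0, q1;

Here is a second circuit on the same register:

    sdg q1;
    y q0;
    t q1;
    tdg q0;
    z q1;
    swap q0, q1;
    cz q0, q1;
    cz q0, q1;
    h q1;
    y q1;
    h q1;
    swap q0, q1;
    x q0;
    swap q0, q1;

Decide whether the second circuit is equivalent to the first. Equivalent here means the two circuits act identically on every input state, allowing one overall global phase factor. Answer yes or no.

No, they are not equivalent — no single phase factor reconciles the two unitaries.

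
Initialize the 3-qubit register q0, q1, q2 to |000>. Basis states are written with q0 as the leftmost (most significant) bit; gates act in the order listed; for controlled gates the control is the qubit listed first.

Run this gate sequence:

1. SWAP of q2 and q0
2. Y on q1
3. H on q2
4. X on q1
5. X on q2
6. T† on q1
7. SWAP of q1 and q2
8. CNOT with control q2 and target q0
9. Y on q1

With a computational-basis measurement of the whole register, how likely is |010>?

A full measurement returns |010> with probability 1/2.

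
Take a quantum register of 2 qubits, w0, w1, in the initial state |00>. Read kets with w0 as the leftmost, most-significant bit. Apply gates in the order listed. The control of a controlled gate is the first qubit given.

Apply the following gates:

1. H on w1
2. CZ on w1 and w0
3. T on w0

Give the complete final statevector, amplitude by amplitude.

After the circuit, the state carries amplitude sqrt(2)/2 on |00>, sqrt(2)/2 on |01>, 0 on |10>, 0 on |11>.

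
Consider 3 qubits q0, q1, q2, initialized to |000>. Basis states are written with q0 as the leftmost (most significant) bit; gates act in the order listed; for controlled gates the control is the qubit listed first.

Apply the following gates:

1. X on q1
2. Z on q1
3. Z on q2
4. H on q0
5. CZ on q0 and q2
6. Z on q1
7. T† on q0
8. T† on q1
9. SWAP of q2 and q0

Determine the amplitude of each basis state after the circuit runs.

The final amplitudes are -sqrt(2)*exp(3*I*pi/4)/2 on |010>, -sqrt(2)*I/2 on |011>, and 0 on every other basis state.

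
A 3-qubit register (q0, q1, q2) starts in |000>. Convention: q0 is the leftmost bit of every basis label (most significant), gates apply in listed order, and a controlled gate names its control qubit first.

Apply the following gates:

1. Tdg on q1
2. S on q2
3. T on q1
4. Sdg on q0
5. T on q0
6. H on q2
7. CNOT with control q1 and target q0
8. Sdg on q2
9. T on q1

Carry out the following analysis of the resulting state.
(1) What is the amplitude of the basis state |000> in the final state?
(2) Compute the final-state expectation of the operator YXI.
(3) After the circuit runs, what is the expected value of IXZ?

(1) The amplitude on |000> is sqrt(2)/2.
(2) In the final state, YXI has expectation 0.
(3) In the final state, IXZ has expectation 0.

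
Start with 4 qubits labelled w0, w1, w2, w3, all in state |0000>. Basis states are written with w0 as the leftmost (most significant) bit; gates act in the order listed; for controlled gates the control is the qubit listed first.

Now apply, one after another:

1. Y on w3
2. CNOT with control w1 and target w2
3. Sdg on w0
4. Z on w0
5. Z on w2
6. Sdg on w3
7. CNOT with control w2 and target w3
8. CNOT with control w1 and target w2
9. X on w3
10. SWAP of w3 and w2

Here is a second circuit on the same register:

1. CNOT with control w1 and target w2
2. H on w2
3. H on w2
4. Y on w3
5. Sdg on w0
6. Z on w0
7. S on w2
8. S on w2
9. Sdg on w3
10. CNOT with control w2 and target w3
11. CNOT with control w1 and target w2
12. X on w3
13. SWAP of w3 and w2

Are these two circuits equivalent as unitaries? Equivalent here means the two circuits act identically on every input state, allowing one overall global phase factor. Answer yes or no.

Yes: on every input state the two circuits agree up to one overall phase factor.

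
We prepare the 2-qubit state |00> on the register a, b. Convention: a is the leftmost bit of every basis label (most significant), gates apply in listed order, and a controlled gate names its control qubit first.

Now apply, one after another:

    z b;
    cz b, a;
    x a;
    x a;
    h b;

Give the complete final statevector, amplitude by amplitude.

The final amplitudes are sqrt(2)/2 on |00>, sqrt(2)/2 on |01>, 0 on |10>, 0 on |11>.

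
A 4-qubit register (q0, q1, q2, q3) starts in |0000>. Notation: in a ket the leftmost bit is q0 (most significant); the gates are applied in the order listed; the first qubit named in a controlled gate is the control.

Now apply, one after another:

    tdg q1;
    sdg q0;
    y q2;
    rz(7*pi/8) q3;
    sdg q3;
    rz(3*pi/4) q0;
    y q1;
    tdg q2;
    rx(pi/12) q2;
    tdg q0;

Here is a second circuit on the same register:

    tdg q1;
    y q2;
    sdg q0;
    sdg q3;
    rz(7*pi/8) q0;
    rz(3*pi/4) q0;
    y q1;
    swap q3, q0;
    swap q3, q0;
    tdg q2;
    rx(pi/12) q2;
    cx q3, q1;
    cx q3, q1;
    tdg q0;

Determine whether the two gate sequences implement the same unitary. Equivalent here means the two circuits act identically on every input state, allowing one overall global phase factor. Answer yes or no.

No: there is an input state on which the two circuits produce genuinely different outputs (not merely differing by a phase).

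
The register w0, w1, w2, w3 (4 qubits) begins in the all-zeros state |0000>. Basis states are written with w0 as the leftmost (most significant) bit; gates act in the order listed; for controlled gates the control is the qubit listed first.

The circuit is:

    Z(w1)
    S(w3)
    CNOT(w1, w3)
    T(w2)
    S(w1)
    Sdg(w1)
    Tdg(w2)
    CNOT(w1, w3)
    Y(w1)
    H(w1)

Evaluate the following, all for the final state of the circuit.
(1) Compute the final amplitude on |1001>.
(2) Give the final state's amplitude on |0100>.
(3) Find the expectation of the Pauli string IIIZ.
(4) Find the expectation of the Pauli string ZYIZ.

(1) The amplitude on |1001> is 0. Key observation: the block from step 3 through step 8 cancels to the identity and can be dropped.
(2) The final state's coefficient on |0100> equals -sqrt(2)*I/2.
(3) In the final state, IIIZ has expectation 1.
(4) In the final state, ZYIZ has expectation 0.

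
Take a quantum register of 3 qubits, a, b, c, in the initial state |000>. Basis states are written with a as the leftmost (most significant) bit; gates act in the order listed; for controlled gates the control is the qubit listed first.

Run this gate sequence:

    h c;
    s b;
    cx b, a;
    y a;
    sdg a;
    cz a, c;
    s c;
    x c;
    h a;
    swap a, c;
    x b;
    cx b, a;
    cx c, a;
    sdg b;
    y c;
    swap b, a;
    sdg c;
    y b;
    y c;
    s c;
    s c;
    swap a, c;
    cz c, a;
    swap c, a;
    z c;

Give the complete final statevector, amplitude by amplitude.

The final amplitudes are 0 on |000>, 0 on |001>, 0 on |010>, 0 on |011>, 1/2 on |100>, -1/2 on |101>, -I/2 on |110>, -I/2 on |111>.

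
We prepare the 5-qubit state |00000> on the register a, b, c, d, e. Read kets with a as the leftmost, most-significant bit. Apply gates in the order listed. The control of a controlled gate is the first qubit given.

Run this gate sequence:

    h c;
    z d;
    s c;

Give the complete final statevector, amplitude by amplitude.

The resulting statevector has amplitude sqrt(2)/2 on |00000>, sqrt(2)*I/2 on |00100>, and 0 on every other basis state.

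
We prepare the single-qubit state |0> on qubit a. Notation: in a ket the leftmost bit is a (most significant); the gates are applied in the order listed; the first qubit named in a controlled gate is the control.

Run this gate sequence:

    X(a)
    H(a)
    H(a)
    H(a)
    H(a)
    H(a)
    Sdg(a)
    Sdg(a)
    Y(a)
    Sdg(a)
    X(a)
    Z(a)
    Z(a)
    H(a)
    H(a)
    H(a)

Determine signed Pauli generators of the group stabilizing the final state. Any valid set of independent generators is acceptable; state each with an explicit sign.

The stabilizer group can be generated by +Y, among other valid generating sets. Key observation: steps 2-5 multiply out to the identity, so the circuit reduces to the remaining gates.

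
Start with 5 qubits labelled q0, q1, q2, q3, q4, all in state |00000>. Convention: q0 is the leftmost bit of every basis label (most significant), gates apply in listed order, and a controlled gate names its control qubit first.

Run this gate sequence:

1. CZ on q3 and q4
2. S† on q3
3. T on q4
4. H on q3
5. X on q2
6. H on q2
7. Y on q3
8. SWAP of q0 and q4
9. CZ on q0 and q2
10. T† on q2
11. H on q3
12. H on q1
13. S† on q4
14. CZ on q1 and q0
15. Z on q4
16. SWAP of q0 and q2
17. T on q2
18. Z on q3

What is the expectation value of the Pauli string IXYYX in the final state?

The expectation value of IXYYX is 0.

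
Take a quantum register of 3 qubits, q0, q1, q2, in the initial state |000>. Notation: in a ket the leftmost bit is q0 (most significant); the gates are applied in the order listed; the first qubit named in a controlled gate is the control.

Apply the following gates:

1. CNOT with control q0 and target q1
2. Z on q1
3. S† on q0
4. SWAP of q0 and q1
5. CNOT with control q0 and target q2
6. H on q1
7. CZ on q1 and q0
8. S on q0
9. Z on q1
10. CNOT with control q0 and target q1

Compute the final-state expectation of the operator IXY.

The expectation value of IXY is 0.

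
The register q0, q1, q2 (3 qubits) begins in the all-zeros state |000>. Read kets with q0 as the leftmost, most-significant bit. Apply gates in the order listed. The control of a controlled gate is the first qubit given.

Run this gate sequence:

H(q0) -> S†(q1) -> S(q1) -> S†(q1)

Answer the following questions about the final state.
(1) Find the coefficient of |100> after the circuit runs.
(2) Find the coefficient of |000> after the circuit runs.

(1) |100> carries amplitude sqrt(2)/2 in the final state.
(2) The amplitude on |000> is sqrt(2)/2.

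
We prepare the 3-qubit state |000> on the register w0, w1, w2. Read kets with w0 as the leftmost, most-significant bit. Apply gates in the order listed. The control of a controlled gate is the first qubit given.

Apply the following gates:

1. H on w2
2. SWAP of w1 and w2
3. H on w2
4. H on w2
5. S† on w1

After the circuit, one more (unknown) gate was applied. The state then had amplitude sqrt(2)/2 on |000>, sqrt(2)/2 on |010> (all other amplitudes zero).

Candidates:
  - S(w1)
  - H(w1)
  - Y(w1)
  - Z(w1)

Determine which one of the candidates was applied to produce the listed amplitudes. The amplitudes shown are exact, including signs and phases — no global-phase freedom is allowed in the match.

The applied gate was S(w1). Key observation: gates 3-4 undo each other exactly, leaving only the rest of the circuit to track.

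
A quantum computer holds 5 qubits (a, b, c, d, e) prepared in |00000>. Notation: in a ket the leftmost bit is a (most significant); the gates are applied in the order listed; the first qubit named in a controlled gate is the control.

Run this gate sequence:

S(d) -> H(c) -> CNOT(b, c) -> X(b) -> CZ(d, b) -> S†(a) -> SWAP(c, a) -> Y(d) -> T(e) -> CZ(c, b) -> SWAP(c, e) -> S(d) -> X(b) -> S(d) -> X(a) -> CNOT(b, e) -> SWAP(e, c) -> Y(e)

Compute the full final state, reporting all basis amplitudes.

After the circuit, the state carries amplitude sqrt(2)/2 on |00011>, sqrt(2)/2 on |10011>, and 0 on every other basis state.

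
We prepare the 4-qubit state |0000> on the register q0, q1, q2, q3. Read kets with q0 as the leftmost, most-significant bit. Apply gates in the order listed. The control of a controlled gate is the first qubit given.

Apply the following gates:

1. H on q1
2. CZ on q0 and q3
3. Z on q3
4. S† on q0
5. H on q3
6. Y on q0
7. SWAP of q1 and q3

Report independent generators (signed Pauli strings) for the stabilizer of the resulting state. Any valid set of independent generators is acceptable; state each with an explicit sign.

The stabilizer group can be generated by +IXII, +IIIX, -ZIII, +IIZI, among other valid generating sets.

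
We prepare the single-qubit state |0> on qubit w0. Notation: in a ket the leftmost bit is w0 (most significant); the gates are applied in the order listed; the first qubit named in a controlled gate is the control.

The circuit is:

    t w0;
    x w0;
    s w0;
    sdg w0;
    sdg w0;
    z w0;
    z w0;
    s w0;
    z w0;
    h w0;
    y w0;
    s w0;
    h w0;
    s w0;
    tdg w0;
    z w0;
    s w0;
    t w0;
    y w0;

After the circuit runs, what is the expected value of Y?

The observable Y averages to -1.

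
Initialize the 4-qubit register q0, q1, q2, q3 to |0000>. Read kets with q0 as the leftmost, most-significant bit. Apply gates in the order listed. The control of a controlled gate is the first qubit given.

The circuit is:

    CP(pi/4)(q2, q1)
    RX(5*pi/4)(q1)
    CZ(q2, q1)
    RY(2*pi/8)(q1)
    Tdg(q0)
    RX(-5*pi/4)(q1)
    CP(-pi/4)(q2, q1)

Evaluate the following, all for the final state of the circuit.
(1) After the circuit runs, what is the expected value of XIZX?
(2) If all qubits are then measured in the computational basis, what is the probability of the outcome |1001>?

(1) In the final state, XIZX has expectation 0.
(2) Outcome |1001> occurs with probability 0.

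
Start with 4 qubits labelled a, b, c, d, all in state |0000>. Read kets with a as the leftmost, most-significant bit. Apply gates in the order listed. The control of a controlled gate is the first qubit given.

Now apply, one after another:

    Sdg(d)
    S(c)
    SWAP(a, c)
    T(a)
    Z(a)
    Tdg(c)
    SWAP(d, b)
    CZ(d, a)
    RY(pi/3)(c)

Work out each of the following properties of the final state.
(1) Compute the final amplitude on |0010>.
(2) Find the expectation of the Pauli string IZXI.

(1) |0010> carries amplitude 1/2 in the final state.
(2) The observable IZXI averages to sqrt(3)/2.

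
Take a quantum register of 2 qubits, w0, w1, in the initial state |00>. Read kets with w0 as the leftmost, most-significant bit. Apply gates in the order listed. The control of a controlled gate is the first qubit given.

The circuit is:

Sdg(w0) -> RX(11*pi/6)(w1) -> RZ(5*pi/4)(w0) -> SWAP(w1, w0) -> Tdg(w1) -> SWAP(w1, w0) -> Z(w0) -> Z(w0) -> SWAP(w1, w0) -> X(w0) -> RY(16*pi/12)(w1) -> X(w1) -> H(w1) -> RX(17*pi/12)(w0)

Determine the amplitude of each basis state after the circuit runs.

After the circuit, the state carries amplitude (-sqrt(3*sqrt(2) + 6)/8 - sqrt(6 - 3*sqrt(2))/8 + sqrt(2 - sqrt(2))/8 + sqrt(sqrt(2) + 2)/8)*exp(7*I*pi/8) on |00>, (-sqrt(3*sqrt(2) + 6)/8 - sqrt(sqrt(2) + 2)/8 - sqrt(6 - 3*sqrt(2))/8 - sqrt(2 - sqrt(2))/8)*exp(7*I*pi/8) on |01>, (-sqrt(3*sqrt(2) + 6)/8 - sqrt(2 - sqrt(2))/8 + sqrt(6 - 3*sqrt(2))/8 + sqrt(sqrt(2) + 2)/8)*exp(3*I*pi/8) on |10>, (-sqrt(3*sqrt(2) + 6)/8 - sqrt(sqrt(2) + 2)/8 + sqrt(2 - sqrt(2))/8 + sqrt(6 - 3*sqrt(2))/8)*exp(3*I*pi/8) on |11>. Key observation: the block from step 6 through step 9 cancels to the identity and can be dropped.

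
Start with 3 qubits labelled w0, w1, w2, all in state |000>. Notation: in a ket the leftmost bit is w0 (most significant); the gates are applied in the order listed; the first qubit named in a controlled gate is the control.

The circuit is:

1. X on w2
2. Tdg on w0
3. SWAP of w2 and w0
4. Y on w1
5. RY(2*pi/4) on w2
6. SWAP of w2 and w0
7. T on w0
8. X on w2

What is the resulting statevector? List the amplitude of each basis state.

The resulting statevector has amplitude sqrt(2)*I/2 on |010>, sqrt(2)*exp(3*I*pi/4)/2 on |110>, and 0 on every other basis state.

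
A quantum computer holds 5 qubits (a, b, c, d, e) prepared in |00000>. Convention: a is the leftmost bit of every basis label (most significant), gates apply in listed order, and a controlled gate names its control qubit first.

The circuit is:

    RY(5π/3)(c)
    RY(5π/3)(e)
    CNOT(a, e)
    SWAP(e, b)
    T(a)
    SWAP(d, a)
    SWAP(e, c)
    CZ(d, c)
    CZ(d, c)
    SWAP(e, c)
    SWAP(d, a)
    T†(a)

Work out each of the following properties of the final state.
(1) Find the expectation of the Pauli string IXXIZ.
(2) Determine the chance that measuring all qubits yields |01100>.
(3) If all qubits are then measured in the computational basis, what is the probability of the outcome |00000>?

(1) The observable IXXIZ averages to 3/4. Key observation: steps 5-12 multiply out to the identity, so the circuit reduces to the remaining gates.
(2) The probability of measuring |01100> is 1/16.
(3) A full measurement returns |00000> with probability 9/16.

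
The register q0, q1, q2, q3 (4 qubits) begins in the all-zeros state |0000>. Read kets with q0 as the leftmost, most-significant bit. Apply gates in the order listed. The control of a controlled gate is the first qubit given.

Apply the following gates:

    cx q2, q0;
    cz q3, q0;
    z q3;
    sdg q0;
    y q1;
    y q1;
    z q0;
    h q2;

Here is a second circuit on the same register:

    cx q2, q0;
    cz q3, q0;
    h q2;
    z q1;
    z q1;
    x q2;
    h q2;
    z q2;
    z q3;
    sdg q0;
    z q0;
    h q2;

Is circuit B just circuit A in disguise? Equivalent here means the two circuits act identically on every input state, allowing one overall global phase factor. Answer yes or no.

Yes, they are equivalent — the unitaries differ by at most a global phase.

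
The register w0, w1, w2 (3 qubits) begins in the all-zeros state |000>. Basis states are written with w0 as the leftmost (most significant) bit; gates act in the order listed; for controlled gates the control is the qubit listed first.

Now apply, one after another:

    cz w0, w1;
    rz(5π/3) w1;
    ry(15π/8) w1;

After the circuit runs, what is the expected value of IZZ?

In the final state, IZZ has expectation sqrt(sqrt(2) + 2)/2.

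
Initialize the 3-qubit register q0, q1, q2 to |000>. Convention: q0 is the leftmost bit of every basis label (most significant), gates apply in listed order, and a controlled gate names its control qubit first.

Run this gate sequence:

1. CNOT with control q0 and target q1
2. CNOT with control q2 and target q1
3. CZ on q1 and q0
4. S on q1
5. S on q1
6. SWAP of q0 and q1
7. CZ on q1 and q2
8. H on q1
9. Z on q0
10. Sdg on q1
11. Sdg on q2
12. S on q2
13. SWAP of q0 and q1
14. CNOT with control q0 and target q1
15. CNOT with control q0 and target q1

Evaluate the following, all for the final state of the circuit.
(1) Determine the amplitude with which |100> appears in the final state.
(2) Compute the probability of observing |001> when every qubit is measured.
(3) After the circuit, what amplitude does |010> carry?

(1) |100> carries amplitude -sqrt(2)*I/2 in the final state.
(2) A full measurement returns |001> with probability 0.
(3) |010> carries amplitude 0 in the final state.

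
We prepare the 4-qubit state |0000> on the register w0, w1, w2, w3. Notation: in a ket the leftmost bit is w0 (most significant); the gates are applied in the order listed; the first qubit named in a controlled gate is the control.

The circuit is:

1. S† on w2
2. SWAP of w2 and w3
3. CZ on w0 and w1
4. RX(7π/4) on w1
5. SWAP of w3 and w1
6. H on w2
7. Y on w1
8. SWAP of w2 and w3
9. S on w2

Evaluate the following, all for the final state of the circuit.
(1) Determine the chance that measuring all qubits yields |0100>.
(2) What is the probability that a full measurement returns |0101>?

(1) A full measurement returns |0100> with probability sqrt(2)/8 + 1/4.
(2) A full measurement returns |0101> with probability sqrt(2)/8 + 1/4.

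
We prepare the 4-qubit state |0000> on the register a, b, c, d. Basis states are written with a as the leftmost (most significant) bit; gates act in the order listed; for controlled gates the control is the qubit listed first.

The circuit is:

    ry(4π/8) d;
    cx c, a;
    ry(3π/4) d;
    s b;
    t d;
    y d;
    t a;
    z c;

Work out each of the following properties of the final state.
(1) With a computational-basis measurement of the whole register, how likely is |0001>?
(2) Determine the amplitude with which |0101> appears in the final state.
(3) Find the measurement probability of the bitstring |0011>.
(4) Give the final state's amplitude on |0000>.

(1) A full measurement returns |0001> with probability 1/2 - sqrt(2)/4.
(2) |0101> carries amplitude 0 in the final state.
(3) Outcome |0011> occurs with probability 0.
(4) The final state's coefficient on |0000> equals sqrt(2)*(-sqrt(sqrt(2) + 2) - sqrt(2 - sqrt(2)))*exp(3*I*pi/4)/4.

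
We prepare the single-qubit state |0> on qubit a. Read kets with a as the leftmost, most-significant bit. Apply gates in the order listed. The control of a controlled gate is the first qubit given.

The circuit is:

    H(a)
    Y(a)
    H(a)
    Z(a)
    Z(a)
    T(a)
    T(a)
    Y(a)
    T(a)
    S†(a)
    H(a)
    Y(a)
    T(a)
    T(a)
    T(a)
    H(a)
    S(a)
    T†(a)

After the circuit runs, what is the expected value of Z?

The expectation value of Z is sqrt(2)/2.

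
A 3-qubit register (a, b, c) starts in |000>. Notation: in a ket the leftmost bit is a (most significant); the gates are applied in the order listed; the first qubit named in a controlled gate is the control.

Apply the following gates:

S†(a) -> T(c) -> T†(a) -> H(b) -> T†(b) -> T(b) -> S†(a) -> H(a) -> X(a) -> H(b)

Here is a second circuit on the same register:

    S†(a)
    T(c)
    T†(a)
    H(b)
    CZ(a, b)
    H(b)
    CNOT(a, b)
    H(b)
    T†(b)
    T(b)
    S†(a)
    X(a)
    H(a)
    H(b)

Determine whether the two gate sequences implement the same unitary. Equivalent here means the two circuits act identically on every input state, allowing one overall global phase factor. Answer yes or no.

No, they are not equivalent — no single phase factor reconciles the two unitaries.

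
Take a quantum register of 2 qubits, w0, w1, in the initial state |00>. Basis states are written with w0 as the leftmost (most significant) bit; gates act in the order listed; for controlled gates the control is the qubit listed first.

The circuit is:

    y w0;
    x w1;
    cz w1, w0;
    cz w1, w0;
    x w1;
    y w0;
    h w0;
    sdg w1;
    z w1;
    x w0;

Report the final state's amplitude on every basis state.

After the circuit, the state carries amplitude sqrt(2)/2 on |00>, 0 on |01>, sqrt(2)/2 on |10>, 0 on |11>.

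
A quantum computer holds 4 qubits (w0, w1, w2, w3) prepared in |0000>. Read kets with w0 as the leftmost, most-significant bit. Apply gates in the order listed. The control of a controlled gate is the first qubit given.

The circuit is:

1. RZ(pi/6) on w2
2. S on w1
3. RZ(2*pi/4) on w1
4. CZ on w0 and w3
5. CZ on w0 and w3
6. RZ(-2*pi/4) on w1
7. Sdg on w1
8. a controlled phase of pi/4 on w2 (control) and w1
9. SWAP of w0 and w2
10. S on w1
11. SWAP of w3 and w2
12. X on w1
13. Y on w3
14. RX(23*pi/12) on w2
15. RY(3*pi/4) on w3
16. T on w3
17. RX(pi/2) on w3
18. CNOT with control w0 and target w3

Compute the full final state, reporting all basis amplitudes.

The resulting statevector has amplitude (-sqrt(6)*I - sqrt(3)*I - I - (-sqrt(3) - sqrt(2) + 1)*exp(I*pi/4))*exp(11*I*pi/12)/8 on |0100>, (-sqrt(6) - sqrt(3) - 1 - (-sqrt(3) - sqrt(2) + 1)*exp(3*I*pi/4))*exp(11*I*pi/12)/8 on |0101>, (-sqrt(3) + 1 + sqrt(2) + (-sqrt(6) + 1 + sqrt(3))*exp(3*I*pi/4))*exp(11*I*pi/12)/8 on |0110>, (-sqrt(2)*I - I - (-sqrt(6) + 1 + sqrt(3))*exp(I*pi/4) + sqrt(3)*I)*exp(11*I*pi/12)/8 on |0111>, and 0 on every other basis state. Key observation: the block from step 2 through step 7 cancels to the identity and can be dropped.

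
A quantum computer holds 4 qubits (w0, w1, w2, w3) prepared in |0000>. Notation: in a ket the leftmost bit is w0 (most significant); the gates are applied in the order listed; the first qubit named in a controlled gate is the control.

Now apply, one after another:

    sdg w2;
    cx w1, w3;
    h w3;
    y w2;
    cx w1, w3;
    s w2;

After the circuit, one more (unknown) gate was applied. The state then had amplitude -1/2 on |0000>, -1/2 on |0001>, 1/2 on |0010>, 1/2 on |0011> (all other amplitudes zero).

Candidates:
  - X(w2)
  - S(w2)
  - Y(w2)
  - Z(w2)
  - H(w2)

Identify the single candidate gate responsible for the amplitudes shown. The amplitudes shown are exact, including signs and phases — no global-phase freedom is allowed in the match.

The unique candidate consistent with the amplitudes is H(w2).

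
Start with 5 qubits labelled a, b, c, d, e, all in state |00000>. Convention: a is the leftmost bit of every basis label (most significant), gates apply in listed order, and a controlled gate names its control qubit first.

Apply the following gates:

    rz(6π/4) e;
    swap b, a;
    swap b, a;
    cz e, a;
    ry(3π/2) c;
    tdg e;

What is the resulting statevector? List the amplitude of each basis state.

The final amplitudes are sqrt(2)*exp(I*pi/4)/2 on |00000>, -sqrt(2)*exp(I*pi/4)/2 on |00100>, and 0 on every other basis state. Key observation: gates 2-3 undo each other exactly, leaving only the rest of the circuit to track.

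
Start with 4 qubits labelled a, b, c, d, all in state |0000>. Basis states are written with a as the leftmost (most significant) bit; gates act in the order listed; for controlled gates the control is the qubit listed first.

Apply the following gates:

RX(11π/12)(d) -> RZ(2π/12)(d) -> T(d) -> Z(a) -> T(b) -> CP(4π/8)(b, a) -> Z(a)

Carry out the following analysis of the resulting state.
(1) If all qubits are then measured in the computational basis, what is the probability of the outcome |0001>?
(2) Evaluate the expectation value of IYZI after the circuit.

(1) The probability of measuring |0001> is sqrt(2)/8 + sqrt(6)/8 + 1/2.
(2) The expectation value of IYZI is 0.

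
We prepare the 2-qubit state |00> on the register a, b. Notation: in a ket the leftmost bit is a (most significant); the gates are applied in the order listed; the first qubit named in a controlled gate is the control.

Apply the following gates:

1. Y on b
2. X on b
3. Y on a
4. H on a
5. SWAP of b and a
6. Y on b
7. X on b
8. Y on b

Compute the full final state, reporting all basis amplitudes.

The resulting statevector has amplitude -sqrt(2)/2 on |00>, sqrt(2)/2 on |01>, 0 on |10>, 0 on |11>.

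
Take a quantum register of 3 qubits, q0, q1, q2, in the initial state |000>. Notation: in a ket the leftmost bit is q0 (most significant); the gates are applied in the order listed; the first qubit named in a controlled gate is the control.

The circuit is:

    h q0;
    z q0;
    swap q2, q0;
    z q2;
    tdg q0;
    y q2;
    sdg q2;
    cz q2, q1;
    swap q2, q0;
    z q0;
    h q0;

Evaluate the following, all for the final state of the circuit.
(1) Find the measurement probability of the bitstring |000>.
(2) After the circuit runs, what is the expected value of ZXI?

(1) Outcome |000> occurs with probability 1/2.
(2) In the final state, ZXI has expectation 0.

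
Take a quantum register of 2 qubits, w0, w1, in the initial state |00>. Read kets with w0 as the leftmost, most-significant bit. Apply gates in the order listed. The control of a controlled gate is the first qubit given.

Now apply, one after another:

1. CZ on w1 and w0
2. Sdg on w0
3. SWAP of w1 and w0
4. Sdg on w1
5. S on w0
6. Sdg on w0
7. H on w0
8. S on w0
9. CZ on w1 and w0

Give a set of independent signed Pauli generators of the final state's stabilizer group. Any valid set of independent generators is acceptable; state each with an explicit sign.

The stabilizer group can be generated by +YI, +IZ, among other valid generating sets.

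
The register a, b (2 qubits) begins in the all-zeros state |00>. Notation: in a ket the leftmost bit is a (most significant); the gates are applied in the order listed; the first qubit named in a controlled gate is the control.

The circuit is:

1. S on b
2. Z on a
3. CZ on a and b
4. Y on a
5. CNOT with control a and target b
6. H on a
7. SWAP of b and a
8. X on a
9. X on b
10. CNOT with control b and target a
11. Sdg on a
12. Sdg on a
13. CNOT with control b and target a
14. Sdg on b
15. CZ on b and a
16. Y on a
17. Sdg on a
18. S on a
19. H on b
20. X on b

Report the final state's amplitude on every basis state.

The final amplitudes are 0 on |00>, 0 on |01>, 1/2 + I/2 on |10>, 1/2 - I/2 on |11>.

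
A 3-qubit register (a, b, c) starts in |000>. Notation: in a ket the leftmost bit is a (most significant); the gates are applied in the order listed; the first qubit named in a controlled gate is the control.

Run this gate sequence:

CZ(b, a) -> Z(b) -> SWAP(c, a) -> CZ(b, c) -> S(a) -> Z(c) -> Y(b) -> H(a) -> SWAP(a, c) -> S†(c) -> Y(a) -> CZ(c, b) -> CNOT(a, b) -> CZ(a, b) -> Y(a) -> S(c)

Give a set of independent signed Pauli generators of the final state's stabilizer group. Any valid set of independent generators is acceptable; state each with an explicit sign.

One valid set of independent stabilizer generators is -IIX, +ZII, +IZI (any independent generating set of the same group is equally correct).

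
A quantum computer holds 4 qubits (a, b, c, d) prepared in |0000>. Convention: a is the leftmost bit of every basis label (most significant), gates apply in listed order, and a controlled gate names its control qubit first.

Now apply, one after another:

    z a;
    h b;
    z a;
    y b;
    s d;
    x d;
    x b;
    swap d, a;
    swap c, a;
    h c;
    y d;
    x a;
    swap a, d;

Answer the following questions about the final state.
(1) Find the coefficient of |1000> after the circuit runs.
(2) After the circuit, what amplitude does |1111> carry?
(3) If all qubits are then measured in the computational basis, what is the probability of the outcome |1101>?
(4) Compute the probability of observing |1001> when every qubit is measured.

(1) |1000> carries amplitude 0 in the final state.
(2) |1111> carries amplitude -1/2 in the final state.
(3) Outcome |1101> occurs with probability 1/4.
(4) A full measurement returns |1001> with probability 1/4.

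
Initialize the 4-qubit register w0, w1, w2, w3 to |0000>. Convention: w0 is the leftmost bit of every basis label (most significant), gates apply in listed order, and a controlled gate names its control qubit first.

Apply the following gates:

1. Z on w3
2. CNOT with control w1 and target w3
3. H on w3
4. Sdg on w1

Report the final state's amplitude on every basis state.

The final amplitudes are sqrt(2)/2 on |0000>, sqrt(2)/2 on |0001>, and 0 on every other basis state.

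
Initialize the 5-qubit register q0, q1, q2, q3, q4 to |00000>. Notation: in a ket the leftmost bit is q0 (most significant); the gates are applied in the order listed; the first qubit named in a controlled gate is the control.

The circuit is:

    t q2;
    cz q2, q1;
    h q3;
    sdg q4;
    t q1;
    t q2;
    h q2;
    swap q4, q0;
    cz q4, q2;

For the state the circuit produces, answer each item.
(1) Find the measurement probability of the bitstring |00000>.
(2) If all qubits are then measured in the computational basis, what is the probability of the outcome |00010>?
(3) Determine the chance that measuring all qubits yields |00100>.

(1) A full measurement returns |00000> with probability 1/4.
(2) The probability of measuring |00010> is 1/4.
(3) Outcome |00100> occurs with probability 1/4.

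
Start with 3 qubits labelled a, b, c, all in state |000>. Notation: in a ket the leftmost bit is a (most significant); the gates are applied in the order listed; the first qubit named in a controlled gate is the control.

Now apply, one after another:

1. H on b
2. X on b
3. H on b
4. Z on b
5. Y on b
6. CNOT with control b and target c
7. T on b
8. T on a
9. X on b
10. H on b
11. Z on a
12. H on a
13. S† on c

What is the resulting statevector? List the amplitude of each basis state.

The final amplitudes are 0 on |000>, exp(I*pi/4)/2 on |001>, 0 on |010>, exp(I*pi/4)/2 on |011>, 0 on |100>, exp(I*pi/4)/2 on |101>, 0 on |110>, exp(I*pi/4)/2 on |111>. Key observation: gates 1-4 undo each other exactly, leaving only the rest of the circuit to track.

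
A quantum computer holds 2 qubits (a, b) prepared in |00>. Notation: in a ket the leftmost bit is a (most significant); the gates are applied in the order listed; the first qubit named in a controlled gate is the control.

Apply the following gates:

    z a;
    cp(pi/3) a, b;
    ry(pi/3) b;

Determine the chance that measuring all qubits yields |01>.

A full measurement returns |01> with probability 1/4.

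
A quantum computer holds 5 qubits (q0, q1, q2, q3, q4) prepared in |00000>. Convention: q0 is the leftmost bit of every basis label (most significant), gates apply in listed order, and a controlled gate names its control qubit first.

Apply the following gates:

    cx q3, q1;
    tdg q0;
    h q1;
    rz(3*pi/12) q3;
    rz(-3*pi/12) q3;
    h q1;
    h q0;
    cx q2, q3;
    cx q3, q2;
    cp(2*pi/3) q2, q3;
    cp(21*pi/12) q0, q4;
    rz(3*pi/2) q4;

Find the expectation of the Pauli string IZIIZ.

In the final state, IZIIZ has expectation 1.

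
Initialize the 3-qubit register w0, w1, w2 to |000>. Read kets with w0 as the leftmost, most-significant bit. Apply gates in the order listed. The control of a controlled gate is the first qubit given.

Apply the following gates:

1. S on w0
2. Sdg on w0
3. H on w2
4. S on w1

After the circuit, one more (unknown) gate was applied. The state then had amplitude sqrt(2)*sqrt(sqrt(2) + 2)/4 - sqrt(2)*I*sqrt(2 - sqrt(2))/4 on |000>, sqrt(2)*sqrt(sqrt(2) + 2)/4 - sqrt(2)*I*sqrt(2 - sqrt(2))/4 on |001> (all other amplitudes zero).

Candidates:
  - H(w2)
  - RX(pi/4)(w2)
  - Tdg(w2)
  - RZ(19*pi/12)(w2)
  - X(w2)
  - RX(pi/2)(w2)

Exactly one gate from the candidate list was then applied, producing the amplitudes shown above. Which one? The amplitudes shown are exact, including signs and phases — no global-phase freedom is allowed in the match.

It was RX(pi/4)(w2) that produced the state shown. Key observation: the block from step 1 through step 2 cancels to the identity and can be dropped.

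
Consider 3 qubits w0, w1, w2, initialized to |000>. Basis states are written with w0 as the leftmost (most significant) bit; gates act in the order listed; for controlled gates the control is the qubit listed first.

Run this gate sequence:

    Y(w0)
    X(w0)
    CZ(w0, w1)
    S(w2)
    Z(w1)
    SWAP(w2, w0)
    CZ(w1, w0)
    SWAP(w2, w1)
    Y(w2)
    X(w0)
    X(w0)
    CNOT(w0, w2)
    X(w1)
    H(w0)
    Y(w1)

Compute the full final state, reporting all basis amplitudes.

After the circuit, the state carries amplitude sqrt(2)*I/2 on |001>, sqrt(2)*I/2 on |101>, and 0 on every other basis state. Key observation: steps 10-11 multiply out to the identity, so the circuit reduces to the remaining gates.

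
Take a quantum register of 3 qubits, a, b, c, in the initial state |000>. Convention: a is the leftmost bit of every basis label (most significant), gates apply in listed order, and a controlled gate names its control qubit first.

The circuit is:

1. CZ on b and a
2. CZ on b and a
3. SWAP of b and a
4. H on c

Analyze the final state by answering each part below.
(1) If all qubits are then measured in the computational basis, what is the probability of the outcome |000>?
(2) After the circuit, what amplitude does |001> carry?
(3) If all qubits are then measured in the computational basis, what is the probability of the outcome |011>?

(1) The probability of measuring |000> is 1/2. Key observation: the block from step 1 through step 2 cancels to the identity and can be dropped.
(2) The amplitude on |001> is sqrt(2)/2.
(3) A full measurement returns |011> with probability 0.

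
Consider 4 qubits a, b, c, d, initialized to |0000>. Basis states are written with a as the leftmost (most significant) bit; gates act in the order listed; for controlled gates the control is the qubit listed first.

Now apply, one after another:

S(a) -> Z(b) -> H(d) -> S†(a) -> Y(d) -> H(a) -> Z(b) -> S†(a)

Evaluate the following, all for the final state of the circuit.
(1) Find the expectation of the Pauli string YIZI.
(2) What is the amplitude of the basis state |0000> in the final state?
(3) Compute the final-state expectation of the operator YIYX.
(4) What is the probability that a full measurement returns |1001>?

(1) In the final state, YIZI has expectation -1.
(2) The final state's coefficient on |0000> equals -I/2.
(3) In the final state, YIYX has expectation 0.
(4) Outcome |1001> occurs with probability 1/4.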